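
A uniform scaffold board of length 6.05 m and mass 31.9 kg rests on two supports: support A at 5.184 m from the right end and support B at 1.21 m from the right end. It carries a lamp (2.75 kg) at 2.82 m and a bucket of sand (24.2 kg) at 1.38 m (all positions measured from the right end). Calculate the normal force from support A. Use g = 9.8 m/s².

R_A ≈ 164 N

About support B:
Beam weight: 31.9 × 9.8 = 312.6 N down at 3.025 m → arm 1.815 m, τ = 312.6 × 1.815 = 567.4 N·m counterclockwise.
Lamp: 2.75 × 9.8 = 26.95 N down at 2.82 m → arm 1.61 m, τ = 26.95 × 1.61 = 43.39 N·m counterclockwise.
Bucket of sand: 24.2 × 9.8 = 237.2 N down at 1.38 m → arm 0.17 m, τ = 237.2 × 0.17 = 40.32 N·m counterclockwise.
Net load moment about support B = 651.1 N·m counterclockwise.
Reaction R at support A is upward at 5.184 m, arm 3.974 m → moment R × 3.974 clockwise.
Setting net torque to zero: R × 3.974 = 651.1 → R = 164 N.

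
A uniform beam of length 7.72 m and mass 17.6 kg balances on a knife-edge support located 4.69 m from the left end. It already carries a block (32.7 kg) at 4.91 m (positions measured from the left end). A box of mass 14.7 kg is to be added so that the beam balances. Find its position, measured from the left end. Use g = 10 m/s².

x ≈ 5.19 m from the left end

Sum moments about the knife-edge support (at 4.69 m from the left end) (the support reaction has zero arm there).
Beam weight: 17.6 × 10 = 176 N down at 3.86 m → arm 0.83 m, τ = 176 × 0.83 = 146.1 N·m counterclockwise.
Block: 32.7 × 10 = 327 N down at 4.91 m → arm 0.22 m, τ = 327 × 0.22 = 71.94 N·m clockwise.
Net moment of existing loads = 74.16 N·m counterclockwise.
The box weighs 14.7 × 10 = 147 N and must supply an equal clockwise moment, so its lever arm about the knife-edge support is 74.16 / 147 = 0.504 m.
That puts it at 4.69 + 0.504 = 5.19 m from the left end.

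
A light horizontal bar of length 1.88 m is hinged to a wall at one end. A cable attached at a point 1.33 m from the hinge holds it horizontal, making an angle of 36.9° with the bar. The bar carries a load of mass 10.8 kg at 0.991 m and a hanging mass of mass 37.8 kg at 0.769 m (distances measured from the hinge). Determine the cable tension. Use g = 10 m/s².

T ≈ 498 N

Take moments about the hinge.
Load: 10.8 × 10 = 108 N down at 0.991 m → arm 0.991 m, τ = 108 × 0.991 = 107 N·m clockwise.
Hanging mass: 37.8 × 10 = 378 N down at 0.769 m → arm 0.769 m, τ = 378 × 0.769 = 290.7 N·m clockwise.
Total clockwise load moment = 397.7 N·m.
The cable tension T acts at 1.33 m; only its component perpendicular to the bar, T sinθ, produces torque. sin 36.9° = 0.6004.
Στ = 0 ⇒ T × 1.33 × 0.6004 = 397.7 ⇒ T = 397.7 / 0.7985 = 498 N.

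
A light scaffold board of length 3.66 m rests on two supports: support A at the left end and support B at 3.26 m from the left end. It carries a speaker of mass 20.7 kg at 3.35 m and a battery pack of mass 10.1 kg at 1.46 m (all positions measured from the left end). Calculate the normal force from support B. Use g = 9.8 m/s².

About support A:
Speaker: 20.7 × 9.8 = 202.9 N down at 3.35 m → arm 3.35 m, τ = 202.9 × 3.35 = 679.7 N·m clockwise.
Battery pack: 10.1 × 9.8 = 98.98 N down at 1.46 m → arm 1.46 m, τ = 98.98 × 1.46 = 144.5 N·m clockwise.
Net load moment about support A = 824.2 N·m clockwise.
Reaction R at support B is upward at 3.26 m, arm 3.26 m → moment R × 3.26 counterclockwise.
For rotational equilibrium, R × 3.26 = 824.2, so R = 253 N.

R_B ≈ 253 N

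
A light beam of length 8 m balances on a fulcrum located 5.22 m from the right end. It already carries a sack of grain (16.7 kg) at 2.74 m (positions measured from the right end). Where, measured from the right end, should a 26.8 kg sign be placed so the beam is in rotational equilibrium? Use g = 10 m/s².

x ≈ 6.77 m from the right end

Choose the fulcrum (at 5.22 m from the right end) as the axis so the support reaction has zero arm there.
Sack of grain: 16.7 × 10 = 167 N down at 2.74 m → arm 2.48 m, τ = 167 × 2.48 = 414.2 N·m clockwise.
Net moment of existing loads = 414.2 N·m clockwise.
The sign weighs 26.8 × 10 = 268 N and must supply an equal counterclockwise moment, so its lever arm about the fulcrum is 414.2 / 268 = 1.55 m.
That puts it at 5.22 + 1.55 = 6.77 m from the right end.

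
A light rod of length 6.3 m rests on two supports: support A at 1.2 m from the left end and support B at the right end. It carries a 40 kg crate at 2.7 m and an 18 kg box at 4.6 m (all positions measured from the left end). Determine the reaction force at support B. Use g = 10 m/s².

R_B ≈ 238 N

About support A:
Crate: 40 × 10 = 400 N down at 2.7 m → arm 1.5 m, τ = 400 × 1.5 = 600 N·m clockwise.
Box: 18 × 10 = 180 N down at 4.6 m → arm 3.4 m, τ = 180 × 3.4 = 612 N·m clockwise.
Net load moment about support A = 1212 N·m clockwise.
Reaction R at support B is upward at 6.3 m, arm 5.1 m → moment R × 5.1 counterclockwise.
For rotational equilibrium, R × 5.1 = 1212, so R = 238 N.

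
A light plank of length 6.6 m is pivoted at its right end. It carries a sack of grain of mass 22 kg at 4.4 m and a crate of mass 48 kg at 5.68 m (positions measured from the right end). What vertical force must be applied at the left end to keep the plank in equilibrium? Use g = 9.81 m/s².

F ≈ 549 N

Choose the right end as the axis so the unknown pivot reaction has zero arm there.
Sack of grain: 22 × 9.81 = 215.8 N down at 4.4 m → arm 4.4 m, τ = 215.8 × 4.4 = 949.5 N·m counterclockwise.
Crate: 48 × 9.81 = 470.9 N down at 5.68 m → arm 5.68 m, τ = 470.9 × 5.68 = 2675 N·m counterclockwise.
Net moment of the loads = 3624 N·m counterclockwise.
The upward force F acts at the left end, arm 6.6 m, giving F × 6.6 clockwise.
For rotational equilibrium, F × 6.6 = 3624, so F = 3624 / 6.6 = 549 N.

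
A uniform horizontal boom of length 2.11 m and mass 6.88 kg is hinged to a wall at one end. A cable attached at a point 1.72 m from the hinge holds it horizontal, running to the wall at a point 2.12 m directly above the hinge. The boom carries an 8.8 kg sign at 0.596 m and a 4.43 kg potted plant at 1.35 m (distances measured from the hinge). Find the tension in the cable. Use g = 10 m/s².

Sum moments about the hinge (the unknown hinge reaction has zero arm there).
Beam weight: 6.88 × 10 = 68.8 N down at 1.055 m → arm 1.055 m, τ = 68.8 × 1.055 = 72.58 N·m clockwise.
Sign: 8.8 × 10 = 88 N down at 0.596 m → arm 0.596 m, τ = 88 × 0.596 = 52.45 N·m clockwise.
Potted plant: 4.43 × 10 = 44.3 N down at 1.35 m → arm 1.35 m, τ = 44.3 × 1.35 = 59.8 N·m clockwise.
Total clockwise load moment = 184.8 N·m.
The cable tension T acts at 1.72 m; only its component perpendicular to the boom, T sinθ, produces torque. sinθ = h/√(h²+d²) = 2.12/√(2.12²+1.72²) = 0.7766.
Balancing moments: T × 1.72 × 0.7766 = 184.8, giving T = 184.8 / 1.336 = 138 N.

T ≈ 138 N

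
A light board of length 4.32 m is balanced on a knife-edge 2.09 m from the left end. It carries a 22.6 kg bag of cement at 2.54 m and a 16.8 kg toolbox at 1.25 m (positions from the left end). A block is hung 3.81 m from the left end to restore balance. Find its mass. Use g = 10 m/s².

m ≈ 2.29 kg

Take moments about the knife-edge (at 2.09 m from the left end).
Bag of cement: 22.6 × 10 = 226 N down at 2.54 m → arm 0.45 m, τ = 226 × 0.45 = 101.7 N·m clockwise.
Toolbox: 16.8 × 10 = 168 N down at 1.25 m → arm 0.84 m, τ = 168 × 0.84 = 141.1 N·m counterclockwise.
Net moment of known loads = 39.4 N·m counterclockwise.
An unknown mass m at 3.81 m has arm 1.72 m; its moment is m·g·1.72 clockwise.
For rotational equilibrium, m × 10 × 1.72 = 39.4, so m = 39.4 / (10 × 1.72) = 2.29 kg.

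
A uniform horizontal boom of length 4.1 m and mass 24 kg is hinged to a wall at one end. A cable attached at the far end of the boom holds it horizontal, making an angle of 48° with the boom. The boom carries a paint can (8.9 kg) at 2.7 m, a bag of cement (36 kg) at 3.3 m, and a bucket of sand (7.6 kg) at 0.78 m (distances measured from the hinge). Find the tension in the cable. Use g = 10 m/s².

Taking torques about the hinge:
Beam weight: 24 × 10 = 240 N down at 2.05 m → arm 2.05 m, τ = 240 × 2.05 = 492 N·m clockwise.
Paint can: 8.9 × 10 = 89 N down at 2.7 m → arm 2.7 m, τ = 89 × 2.7 = 240.3 N·m clockwise.
Bag of cement: 36 × 10 = 360 N down at 3.3 m → arm 3.3 m, τ = 360 × 3.3 = 1188 N·m clockwise.
Bucket of sand: 7.6 × 10 = 76 N down at 0.78 m → arm 0.78 m, τ = 76 × 0.78 = 59.28 N·m clockwise.
Total clockwise load moment = 1980 N·m.
The cable tension T acts at 4.1 m; only its component perpendicular to the boom, T sinθ, produces torque. sin 48° = 0.7431.
Setting net torque to zero: T × 4.1 × 0.7431 = 1980 → T = 1980 / 3.047 = 650 N.

T ≈ 650 N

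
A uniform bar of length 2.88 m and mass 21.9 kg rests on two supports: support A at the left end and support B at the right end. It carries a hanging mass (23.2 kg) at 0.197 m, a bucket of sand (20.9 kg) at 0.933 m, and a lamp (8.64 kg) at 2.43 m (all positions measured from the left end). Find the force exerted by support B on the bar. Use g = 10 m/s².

R_B ≈ 266 N

Sum moments about support A (its reaction then has zero moment arm).
Beam weight: 21.9 × 10 = 219 N down at 1.44 m → arm 1.44 m, τ = 219 × 1.44 = 315.4 N·m clockwise.
Hanging mass: 23.2 × 10 = 232 N down at 0.197 m → arm 0.197 m, τ = 232 × 0.197 = 45.7 N·m clockwise.
Bucket of sand: 20.9 × 10 = 209 N down at 0.933 m → arm 0.933 m, τ = 209 × 0.933 = 195 N·m clockwise.
Lamp: 8.64 × 10 = 86.4 N down at 2.43 m → arm 2.43 m, τ = 86.4 × 2.43 = 210 N·m clockwise.
Net load moment about support A = 766.1 N·m clockwise.
Reaction R at support B is upward at 2.88 m, arm 2.88 m → moment R × 2.88 counterclockwise.
Setting net torque to zero: R × 2.88 = 766.1 → R = 266 N.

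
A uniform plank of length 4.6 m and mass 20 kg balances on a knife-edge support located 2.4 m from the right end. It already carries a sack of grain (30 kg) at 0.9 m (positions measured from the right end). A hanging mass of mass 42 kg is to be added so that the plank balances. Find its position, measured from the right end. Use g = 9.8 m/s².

Take moments about the knife-edge support (at 2.4 m from the right end).
Beam weight: 20 × 9.8 = 196 N down at 2.3 m → arm 0.1 m, τ = 196 × 0.1 = 19.6 N·m clockwise.
Sack of grain: 30 × 9.8 = 294 N down at 0.9 m → arm 1.5 m, τ = 294 × 1.5 = 441 N·m clockwise.
Net moment of existing loads = 460.6 N·m clockwise.
The hanging mass weighs 42 × 9.8 = 411.6 N and must supply an equal counterclockwise moment, so its lever arm about the knife-edge support is 460.6 / 411.6 = 1.12 m.
That puts it at 2.4 + 1.12 = 3.52 m from the right end.

x ≈ 3.52 m from the right end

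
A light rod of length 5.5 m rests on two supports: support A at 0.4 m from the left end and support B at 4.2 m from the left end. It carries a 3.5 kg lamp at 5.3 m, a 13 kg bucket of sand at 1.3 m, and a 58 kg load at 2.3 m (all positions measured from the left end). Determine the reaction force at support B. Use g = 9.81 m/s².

Taking torques about support A:
Lamp: 3.5 × 9.81 = 34.34 N down at 5.3 m → arm 4.9 m, τ = 34.34 × 4.9 = 168.3 N·m clockwise.
Bucket of sand: 13 × 9.81 = 127.5 N down at 1.3 m → arm 0.9 m, τ = 127.5 × 0.9 = 114.8 N·m clockwise.
Load: 58 × 9.81 = 569 N down at 2.3 m → arm 1.9 m, τ = 569 × 1.9 = 1081 N·m clockwise.
Net load moment about support A = 1364 N·m clockwise.
Reaction R at support B is upward at 4.2 m, arm 3.8 m → moment R × 3.8 counterclockwise.
Balancing moments: R × 3.8 = 1364, giving R = 359 N.

R_B ≈ 359 N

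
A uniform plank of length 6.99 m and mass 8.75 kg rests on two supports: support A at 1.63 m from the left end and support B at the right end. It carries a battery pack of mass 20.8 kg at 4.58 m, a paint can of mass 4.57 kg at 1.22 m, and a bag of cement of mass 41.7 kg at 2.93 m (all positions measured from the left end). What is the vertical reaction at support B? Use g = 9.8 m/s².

Take moments about support A.
Beam weight: 8.75 × 9.8 = 85.75 N down at 3.495 m → arm 1.865 m, τ = 85.75 × 1.865 = 159.9 N·m clockwise.
Battery pack: 20.8 × 9.8 = 203.8 N down at 4.58 m → arm 2.95 m, τ = 203.8 × 2.95 = 601.2 N·m clockwise.
Paint can: 4.57 × 9.8 = 44.79 N down at 1.22 m → arm 0.41 m, τ = 44.79 × 0.41 = 18.36 N·m counterclockwise.
Bag of cement: 41.7 × 9.8 = 408.7 N down at 2.93 m → arm 1.3 m, τ = 408.7 × 1.3 = 531.3 N·m clockwise.
Net load moment about support A = 1274 N·m clockwise.
Reaction R at support B is upward at 6.99 m, arm 5.36 m → moment R × 5.36 counterclockwise.
Στ = 0 ⇒ R × 5.36 = 1274 ⇒ R = 238 N.

R_B ≈ 238 N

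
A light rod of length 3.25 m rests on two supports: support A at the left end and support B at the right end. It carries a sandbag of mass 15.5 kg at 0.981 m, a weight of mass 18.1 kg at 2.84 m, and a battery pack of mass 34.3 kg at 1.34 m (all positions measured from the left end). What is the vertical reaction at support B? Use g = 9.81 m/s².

R_B ≈ 340 N

Taking torques about support A:
Sandbag: 15.5 × 9.81 = 152.1 N down at 0.981 m → arm 0.981 m, τ = 152.1 × 0.981 = 149.2 N·m clockwise.
Weight: 18.1 × 9.81 = 177.6 N down at 2.84 m → arm 2.84 m, τ = 177.6 × 2.84 = 504.4 N·m clockwise.
Battery pack: 34.3 × 9.81 = 336.5 N down at 1.34 m → arm 1.34 m, τ = 336.5 × 1.34 = 450.9 N·m clockwise.
Net load moment about support A = 1104 N·m clockwise.
Reaction R at support B is upward at 3.25 m, arm 3.25 m → moment R × 3.25 counterclockwise.
Balancing moments: R × 3.25 = 1104, giving R = 340 N.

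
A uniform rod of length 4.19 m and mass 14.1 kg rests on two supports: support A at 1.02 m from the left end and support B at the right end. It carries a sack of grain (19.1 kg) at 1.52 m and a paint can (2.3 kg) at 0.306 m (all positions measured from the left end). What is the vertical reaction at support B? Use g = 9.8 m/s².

Choose support A as the axis so its reaction then has zero moment arm.
Beam weight: 14.1 × 9.8 = 138.2 N down at 2.095 m → arm 1.075 m, τ = 138.2 × 1.075 = 148.6 N·m clockwise.
Sack of grain: 19.1 × 9.8 = 187.2 N down at 1.52 m → arm 0.5 m, τ = 187.2 × 0.5 = 93.6 N·m clockwise.
Paint can: 2.3 × 9.8 = 22.54 N down at 0.306 m → arm 0.714 m, τ = 22.54 × 0.714 = 16.09 N·m counterclockwise.
Net load moment about support A = 226.1 N·m clockwise.
Reaction R at support B is upward at 4.19 m, arm 3.17 m → moment R × 3.17 counterclockwise.
For rotational equilibrium, R × 3.17 = 226.1, so R = 71.3 N.

R_B ≈ 71.3 N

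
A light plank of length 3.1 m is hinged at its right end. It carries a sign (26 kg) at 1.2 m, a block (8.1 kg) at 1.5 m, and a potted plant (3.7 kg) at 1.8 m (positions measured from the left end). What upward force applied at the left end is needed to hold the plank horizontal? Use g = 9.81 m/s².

F ≈ 213 N

Take moments about the right end.
Sign: 26 × 9.81 = 255.1 N down at 1.2 m → arm 1.9 m, τ = 255.1 × 1.9 = 484.7 N·m counterclockwise.
Block: 8.1 × 9.81 = 79.46 N down at 1.5 m → arm 1.6 m, τ = 79.46 × 1.6 = 127.1 N·m counterclockwise.
Potted plant: 3.7 × 9.81 = 36.3 N down at 1.8 m → arm 1.3 m, τ = 36.3 × 1.3 = 47.19 N·m counterclockwise.
Net moment of the loads = 659 N·m counterclockwise.
The upward force F acts at the left end, arm 3.1 m, giving F × 3.1 clockwise.
For rotational equilibrium, F × 3.1 = 659, so F = 659 / 3.1 = 213 N.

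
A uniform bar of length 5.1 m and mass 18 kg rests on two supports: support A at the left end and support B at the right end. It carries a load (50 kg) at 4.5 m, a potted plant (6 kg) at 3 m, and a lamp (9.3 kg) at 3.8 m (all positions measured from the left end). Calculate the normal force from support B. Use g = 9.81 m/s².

R_B ≈ 624 N

About support A:
Beam weight: 18 × 9.81 = 176.6 N down at 2.55 m → arm 2.55 m, τ = 176.6 × 2.55 = 450.3 N·m clockwise.
Load: 50 × 9.81 = 490.5 N down at 4.5 m → arm 4.5 m, τ = 490.5 × 4.5 = 2207 N·m clockwise.
Potted plant: 6 × 9.81 = 58.86 N down at 3 m → arm 3 m, τ = 58.86 × 3 = 176.6 N·m clockwise.
Lamp: 9.3 × 9.81 = 91.23 N down at 3.8 m → arm 3.8 m, τ = 91.23 × 3.8 = 346.7 N·m clockwise.
Net load moment about support A = 3181 N·m clockwise.
Reaction R at support B is upward at 5.1 m, arm 5.1 m → moment R × 5.1 counterclockwise.
For rotational equilibrium, R × 5.1 = 3181, so R = 624 N.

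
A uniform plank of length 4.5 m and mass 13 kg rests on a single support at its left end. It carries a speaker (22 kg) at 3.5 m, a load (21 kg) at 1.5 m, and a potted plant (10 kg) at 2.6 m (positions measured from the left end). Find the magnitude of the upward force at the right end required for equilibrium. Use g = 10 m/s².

Sum moments about the left end (the unknown pivot reaction has zero arm there).
Beam weight: 13 × 10 = 130 N down at 2.25 m → arm 2.25 m, τ = 130 × 2.25 = 292.5 N·m clockwise.
Speaker: 22 × 10 = 220 N down at 3.5 m → arm 3.5 m, τ = 220 × 3.5 = 770 N·m clockwise.
Load: 21 × 10 = 210 N down at 1.5 m → arm 1.5 m, τ = 210 × 1.5 = 315 N·m clockwise.
Potted plant: 10 × 10 = 100 N down at 2.6 m → arm 2.6 m, τ = 100 × 2.6 = 260 N·m clockwise.
Net moment of the loads = 1638 N·m clockwise.
The upward force F acts at the right end, arm 4.5 m, giving F × 4.5 counterclockwise.
For rotational equilibrium, F × 4.5 = 1638, so F = 1638 / 4.5 = 364 N.

F ≈ 364 N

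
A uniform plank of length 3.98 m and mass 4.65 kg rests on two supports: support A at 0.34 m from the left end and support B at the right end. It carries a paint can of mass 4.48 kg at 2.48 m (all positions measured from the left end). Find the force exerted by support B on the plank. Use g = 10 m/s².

About support A:
Beam weight: 4.65 × 10 = 46.5 N down at 1.99 m → arm 1.65 m, τ = 46.5 × 1.65 = 76.72 N·m clockwise.
Paint can: 4.48 × 10 = 44.8 N down at 2.48 m → arm 2.14 m, τ = 44.8 × 2.14 = 95.87 N·m clockwise.
Net load moment about support A = 172.6 N·m clockwise.
Reaction R at support B is upward at 3.98 m, arm 3.64 m → moment R × 3.64 counterclockwise.
Balancing moments: R × 3.64 = 172.6, giving R = 47.4 N.

R_B ≈ 47.4 N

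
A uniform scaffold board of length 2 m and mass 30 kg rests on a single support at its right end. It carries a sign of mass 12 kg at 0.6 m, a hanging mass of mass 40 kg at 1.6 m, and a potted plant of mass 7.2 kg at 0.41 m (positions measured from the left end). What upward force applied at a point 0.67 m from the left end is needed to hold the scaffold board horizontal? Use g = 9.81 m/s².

Taking torques about the right end:
Beam weight: 30 × 9.81 = 294.3 N down at 1 m → arm 1 m, τ = 294.3 × 1 = 294.3 N·m counterclockwise.
Sign: 12 × 9.81 = 117.7 N down at 0.6 m → arm 1.4 m, τ = 117.7 × 1.4 = 164.8 N·m counterclockwise.
Hanging mass: 40 × 9.81 = 392.4 N down at 1.6 m → arm 0.4 m, τ = 392.4 × 0.4 = 157 N·m counterclockwise.
Potted plant: 7.2 × 9.81 = 70.63 N down at 0.41 m → arm 1.59 m, τ = 70.63 × 1.59 = 112.3 N·m counterclockwise.
Net moment of the loads = 728.4 N·m counterclockwise.
The upward force F acts at a point 0.67 m from the left end, arm 1.33 m, giving F × 1.33 clockwise.
Setting net torque to zero: F × 1.33 = 728.4 → F = 728.4 / 1.33 = 548 N.

F ≈ 548 N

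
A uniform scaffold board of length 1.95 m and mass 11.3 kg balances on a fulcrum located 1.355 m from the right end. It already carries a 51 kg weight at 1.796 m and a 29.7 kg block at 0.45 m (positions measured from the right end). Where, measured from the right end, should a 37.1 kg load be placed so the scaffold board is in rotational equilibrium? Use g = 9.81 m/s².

x ≈ 1.59 m from the right end

Choose the fulcrum (at 1.355 m from the right end) as the axis so the support reaction has zero arm there.
Beam weight: 11.3 × 9.81 = 110.9 N down at 0.975 m → arm 0.38 m, τ = 110.9 × 0.38 = 42.14 N·m clockwise.
Weight: 51 × 9.81 = 500.3 N down at 1.796 m → arm 0.441 m, τ = 500.3 × 0.441 = 220.6 N·m counterclockwise.
Block: 29.7 × 9.81 = 291.4 N down at 0.45 m → arm 0.905 m, τ = 291.4 × 0.905 = 263.7 N·m clockwise.
Net moment of existing loads = 85.24 N·m clockwise.
The load weighs 37.1 × 9.81 = 364 N and must supply an equal counterclockwise moment, so its lever arm about the fulcrum is 85.24 / 364 = 0.234 m.
That puts it at 1.355 + 0.234 = 1.59 m from the right end.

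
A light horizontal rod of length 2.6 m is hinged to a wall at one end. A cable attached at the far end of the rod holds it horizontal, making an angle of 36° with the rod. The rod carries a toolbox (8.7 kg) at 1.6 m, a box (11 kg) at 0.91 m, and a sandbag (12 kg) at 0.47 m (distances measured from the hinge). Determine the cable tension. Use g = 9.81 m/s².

Take moments about the hinge.
Toolbox: 8.7 × 9.81 = 85.35 N down at 1.6 m → arm 1.6 m, τ = 85.35 × 1.6 = 136.6 N·m clockwise.
Box: 11 × 9.81 = 107.9 N down at 0.91 m → arm 0.91 m, τ = 107.9 × 0.91 = 98.19 N·m clockwise.
Sandbag: 12 × 9.81 = 117.7 N down at 0.47 m → arm 0.47 m, τ = 117.7 × 0.47 = 55.32 N·m clockwise.
Total clockwise load moment = 290.1 N·m.
The cable tension T acts at 2.6 m; only its component perpendicular to the rod, T sinθ, produces torque. sin 36° = 0.5878.
Balancing moments: T × 2.6 × 0.5878 = 290.1, giving T = 290.1 / 1.528 = 190 N.

T ≈ 190 N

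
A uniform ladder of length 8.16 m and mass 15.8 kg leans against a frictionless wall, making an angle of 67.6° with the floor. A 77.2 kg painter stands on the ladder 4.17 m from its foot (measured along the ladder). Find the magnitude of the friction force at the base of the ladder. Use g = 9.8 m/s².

f ≈ 191 N

Take moments about the foot of the ladder.
Ladder weight 15.8×9.8 = 154.8 N acts at 4.08 m along the ladder; its horizontal arm is 4.08·cos67.6° = 1.555 m → τ = 240.7 N·m clockwise.
Painter: 77.2×9.8 = 756.6 N at 4.17 m → arm 1.589 m → τ = 1202 N·m clockwise.
Wall normal N acts horizontally at the top; its moment arm is the height L sinθ = 8.16·sin67.6° = 7.544 m, counterclockwise.
For rotational equilibrium, N × 7.544 = 1443, so N = 191 N.
ΣFx = 0: friction at the foot balances the wall's push, so f = N_wall = 191 N.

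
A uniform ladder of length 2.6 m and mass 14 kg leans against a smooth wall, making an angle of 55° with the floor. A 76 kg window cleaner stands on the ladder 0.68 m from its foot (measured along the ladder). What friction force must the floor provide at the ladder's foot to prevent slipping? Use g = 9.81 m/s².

f ≈ 185 N

Take moments about the foot of the ladder.
Ladder weight 14×9.81 = 137.3 N acts at 1.3 m along the ladder; its horizontal arm is 1.3·cos55° = 0.7456 m → τ = 102.4 N·m clockwise.
Window cleaner: 76×9.81 = 745.6 N at 0.68 m → arm 0.39 m → τ = 290.8 N·m clockwise.
Wall normal N acts horizontally at the top; its moment arm is the height L sinθ = 2.6·sin55° = 2.13 m, counterclockwise.
Setting net torque to zero: N × 2.13 = 393.2 → N = 185 N.
ΣFx = 0: friction at the foot balances the wall's push, so f = N_wall = 185 N.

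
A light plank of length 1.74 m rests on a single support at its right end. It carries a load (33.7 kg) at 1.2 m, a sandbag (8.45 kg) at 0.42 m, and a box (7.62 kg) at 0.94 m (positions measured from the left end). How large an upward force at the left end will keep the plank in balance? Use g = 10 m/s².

F ≈ 204 N

Take moments about the right end.
Load: 33.7 × 10 = 337 N down at 1.2 m → arm 0.54 m, τ = 337 × 0.54 = 182 N·m counterclockwise.
Sandbag: 8.45 × 10 = 84.5 N down at 0.42 m → arm 1.32 m, τ = 84.5 × 1.32 = 111.5 N·m counterclockwise.
Box: 7.62 × 10 = 76.2 N down at 0.94 m → arm 0.8 m, τ = 76.2 × 0.8 = 60.96 N·m counterclockwise.
Net moment of the loads = 354.5 N·m counterclockwise.
The upward force F acts at the left end, arm 1.74 m, giving F × 1.74 clockwise.
Balancing moments: F × 1.74 = 354.5, giving F = 354.5 / 1.74 = 204 N.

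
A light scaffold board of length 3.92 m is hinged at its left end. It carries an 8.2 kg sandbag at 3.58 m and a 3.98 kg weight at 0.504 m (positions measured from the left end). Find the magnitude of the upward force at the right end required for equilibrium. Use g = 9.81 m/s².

Sum moments about the left end (the unknown pivot reaction has zero arm there).
Sandbag: 8.2 × 9.81 = 80.44 N down at 3.58 m → arm 3.58 m, τ = 80.44 × 3.58 = 288 N·m clockwise.
Weight: 3.98 × 9.81 = 39.04 N down at 0.504 m → arm 0.504 m, τ = 39.04 × 0.504 = 19.68 N·m clockwise.
Net moment of the loads = 307.7 N·m clockwise.
The upward force F acts at the right end, arm 3.92 m, giving F × 3.92 counterclockwise.
Balancing moments: F × 3.92 = 307.7, giving F = 307.7 / 3.92 = 78.5 N.

F ≈ 78.5 N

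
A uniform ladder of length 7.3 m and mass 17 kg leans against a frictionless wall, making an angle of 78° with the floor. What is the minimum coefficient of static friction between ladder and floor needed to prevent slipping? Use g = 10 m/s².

μ_min ≈ 0.106

Choose the foot of the ladder as the axis so the floor normal and friction both act there and drop out.
Ladder weight 17×10 = 170 N acts at 3.65 m along the ladder; its horizontal arm is 3.65·cos78° = 0.7589 m → τ = 129 N·m clockwise.
Wall normal N acts horizontally at the top; its moment arm is the height L sinθ = 7.3·sin78° = 7.14 m, counterclockwise.
Στ = 0 ⇒ N × 7.14 = 129 ⇒ N = 18.07 N.
ΣFx = 0 ⇒ f = N_wall = 18.07 N. ΣFy = 0 ⇒ N_floor = 170 N.
μ_min = f / N_floor = 18.07 / 170 = 0.106.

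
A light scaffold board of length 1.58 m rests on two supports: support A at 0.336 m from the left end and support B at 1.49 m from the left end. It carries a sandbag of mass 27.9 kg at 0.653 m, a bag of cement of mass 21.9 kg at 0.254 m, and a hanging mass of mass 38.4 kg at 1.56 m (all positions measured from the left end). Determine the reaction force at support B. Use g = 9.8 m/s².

Taking torques about support A:
Sandbag: 27.9 × 9.8 = 273.4 N down at 0.653 m → arm 0.317 m, τ = 273.4 × 0.317 = 86.67 N·m clockwise.
Bag of cement: 21.9 × 9.8 = 214.6 N down at 0.254 m → arm 0.082 m, τ = 214.6 × 0.082 = 17.6 N·m counterclockwise.
Hanging mass: 38.4 × 9.8 = 376.3 N down at 1.56 m → arm 1.224 m, τ = 376.3 × 1.224 = 460.6 N·m clockwise.
Net load moment about support A = 529.7 N·m clockwise.
Reaction R at support B is upward at 1.49 m, arm 1.154 m → moment R × 1.154 counterclockwise.
Στ = 0 ⇒ R × 1.154 = 529.7 ⇒ R = 459 N.

R_B ≈ 459 N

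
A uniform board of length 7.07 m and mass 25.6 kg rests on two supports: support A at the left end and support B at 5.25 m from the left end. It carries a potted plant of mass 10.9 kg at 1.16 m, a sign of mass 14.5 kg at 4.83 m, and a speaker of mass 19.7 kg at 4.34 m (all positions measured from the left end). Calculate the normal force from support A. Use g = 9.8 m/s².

Choose support B as the axis so its reaction then has zero moment arm.
Beam weight: 25.6 × 9.8 = 250.9 N down at 3.535 m → arm 1.715 m, τ = 250.9 × 1.715 = 430.3 N·m counterclockwise.
Potted plant: 10.9 × 9.8 = 106.8 N down at 1.16 m → arm 4.09 m, τ = 106.8 × 4.09 = 436.8 N·m counterclockwise.
Sign: 14.5 × 9.8 = 142.1 N down at 4.83 m → arm 0.42 m, τ = 142.1 × 0.42 = 59.68 N·m counterclockwise.
Speaker: 19.7 × 9.8 = 193.1 N down at 4.34 m → arm 0.91 m, τ = 193.1 × 0.91 = 175.7 N·m counterclockwise.
Net load moment about support B = 1102 N·m counterclockwise.
Reaction R at support A is upward at 0 m, arm 5.25 m → moment R × 5.25 clockwise.
For rotational equilibrium, R × 5.25 = 1102, so R = 210 N.

R_A ≈ 210 N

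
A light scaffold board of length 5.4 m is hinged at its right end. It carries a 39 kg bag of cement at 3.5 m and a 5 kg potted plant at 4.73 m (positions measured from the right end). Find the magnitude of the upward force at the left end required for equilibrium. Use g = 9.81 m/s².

Take moments about the right end.
Bag of cement: 39 × 9.81 = 382.6 N down at 3.5 m → arm 3.5 m, τ = 382.6 × 3.5 = 1339 N·m counterclockwise.
Potted plant: 5 × 9.81 = 49.05 N down at 4.73 m → arm 4.73 m, τ = 49.05 × 4.73 = 232 N·m counterclockwise.
Net moment of the loads = 1571 N·m counterclockwise.
The upward force F acts at the left end, arm 5.4 m, giving F × 5.4 clockwise.
Setting net torque to zero: F × 5.4 = 1571 → F = 1571 / 5.4 = 291 N.

F ≈ 291 N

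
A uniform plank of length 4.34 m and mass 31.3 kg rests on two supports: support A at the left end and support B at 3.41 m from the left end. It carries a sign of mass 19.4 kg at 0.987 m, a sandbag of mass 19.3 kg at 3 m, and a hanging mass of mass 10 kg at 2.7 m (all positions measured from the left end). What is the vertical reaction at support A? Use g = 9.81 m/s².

Sum moments about support B (its reaction then has zero moment arm).
Beam weight: 31.3 × 9.81 = 307.1 N down at 2.17 m → arm 1.24 m, τ = 307.1 × 1.24 = 380.8 N·m counterclockwise.
Sign: 19.4 × 9.81 = 190.3 N down at 0.987 m → arm 2.423 m, τ = 190.3 × 2.423 = 461.1 N·m counterclockwise.
Sandbag: 19.3 × 9.81 = 189.3 N down at 3 m → arm 0.41 m, τ = 189.3 × 0.41 = 77.61 N·m counterclockwise.
Hanging mass: 10 × 9.81 = 98.1 N down at 2.7 m → arm 0.71 m, τ = 98.1 × 0.71 = 69.65 N·m counterclockwise.
Net load moment about support B = 989.2 N·m counterclockwise.
Reaction R at support A is upward at 0 m, arm 3.41 m → moment R × 3.41 clockwise.
Στ = 0 ⇒ R × 3.41 = 989.2 ⇒ R = 290 N.

R_A ≈ 290 N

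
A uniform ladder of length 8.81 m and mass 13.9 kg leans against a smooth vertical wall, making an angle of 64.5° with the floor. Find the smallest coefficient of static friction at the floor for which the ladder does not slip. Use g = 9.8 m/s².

Take moments about the foot of the ladder.
Ladder weight 13.9×9.8 = 136.2 N acts at 4.405 m along the ladder; its horizontal arm is 4.405·cos64.5° = 1.896 m → τ = 258.2 N·m clockwise.
Wall normal N acts horizontally at the top; its moment arm is the height L sinθ = 8.81·sin64.5° = 7.952 m, counterclockwise.
Στ = 0 ⇒ N × 7.952 = 258.2 ⇒ N = 32.47 N.
ΣFx = 0 ⇒ f = N_wall = 32.47 N. ΣFy = 0 ⇒ N_floor = 136.2 N.
μ_min = f / N_floor = 32.47 / 136.2 = 0.238.

μ_min ≈ 0.238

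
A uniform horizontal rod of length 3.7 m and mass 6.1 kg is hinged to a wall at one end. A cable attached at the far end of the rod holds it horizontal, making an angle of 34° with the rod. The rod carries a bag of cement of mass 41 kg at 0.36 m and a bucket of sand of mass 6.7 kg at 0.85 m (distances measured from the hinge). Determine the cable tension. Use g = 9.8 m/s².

Taking torques about the hinge:
Beam weight: 6.1 × 9.8 = 59.78 N down at 1.85 m → arm 1.85 m, τ = 59.78 × 1.85 = 110.6 N·m clockwise.
Bag of cement: 41 × 9.8 = 401.8 N down at 0.36 m → arm 0.36 m, τ = 401.8 × 0.36 = 144.6 N·m clockwise.
Bucket of sand: 6.7 × 9.8 = 65.66 N down at 0.85 m → arm 0.85 m, τ = 65.66 × 0.85 = 55.81 N·m clockwise.
Total clockwise load moment = 311 N·m.
The cable tension T acts at 3.7 m; only its component perpendicular to the rod, T sinθ, produces torque. sin 34° = 0.5592.
For rotational equilibrium, T × 3.7 × 0.5592 = 311, so T = 311 / 2.069 = 150 N.

T ≈ 150 N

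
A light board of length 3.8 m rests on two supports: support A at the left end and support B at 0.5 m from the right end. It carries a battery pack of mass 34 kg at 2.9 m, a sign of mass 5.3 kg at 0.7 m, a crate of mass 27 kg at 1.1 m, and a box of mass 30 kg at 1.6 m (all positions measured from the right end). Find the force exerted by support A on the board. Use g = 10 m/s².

Sum moments about support B (its reaction then has zero moment arm).
Battery pack: 34 × 10 = 340 N down at 2.9 m → arm 2.4 m, τ = 340 × 2.4 = 816 N·m counterclockwise.
Sign: 5.3 × 10 = 53 N down at 0.7 m → arm 0.2 m, τ = 53 × 0.2 = 10.6 N·m counterclockwise.
Crate: 27 × 10 = 270 N down at 1.1 m → arm 0.6 m, τ = 270 × 0.6 = 162 N·m counterclockwise.
Box: 30 × 10 = 300 N down at 1.6 m → arm 1.1 m, τ = 300 × 1.1 = 330 N·m counterclockwise.
Net load moment about support B = 1319 N·m counterclockwise.
Reaction R at support A is upward at 3.8 m, arm 3.3 m → moment R × 3.3 clockwise.
Balancing moments: R × 3.3 = 1319, giving R = 400 N.

R_A ≈ 400 N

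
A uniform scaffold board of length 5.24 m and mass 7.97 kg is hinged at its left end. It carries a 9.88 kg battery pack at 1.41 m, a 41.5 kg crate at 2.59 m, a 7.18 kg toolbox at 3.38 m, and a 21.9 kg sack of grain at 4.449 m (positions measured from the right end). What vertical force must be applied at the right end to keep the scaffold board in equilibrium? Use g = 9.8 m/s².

Sum moments about the left end (the unknown pivot reaction has zero arm there).
Beam weight: 7.97 × 9.8 = 78.11 N down at 2.62 m → arm 2.62 m, τ = 78.11 × 2.62 = 204.6 N·m clockwise.
Battery pack: 9.88 × 9.8 = 96.82 N down at 1.41 m → arm 3.83 m, τ = 96.82 × 3.83 = 370.8 N·m clockwise.
Crate: 41.5 × 9.8 = 406.7 N down at 2.59 m → arm 2.65 m, τ = 406.7 × 2.65 = 1078 N·m clockwise.
Toolbox: 7.18 × 9.8 = 70.36 N down at 3.38 m → arm 1.86 m, τ = 70.36 × 1.86 = 130.9 N·m clockwise.
Sack of grain: 21.9 × 9.8 = 214.6 N down at 4.449 m → arm 0.791 m, τ = 214.6 × 0.791 = 169.7 N·m clockwise.
Net moment of the loads = 1954 N·m clockwise.
The upward force F acts at the right end, arm 5.24 m, giving F × 5.24 counterclockwise.
Setting net torque to zero: F × 5.24 = 1954 → F = 1954 / 5.24 = 373 N.

F ≈ 373 N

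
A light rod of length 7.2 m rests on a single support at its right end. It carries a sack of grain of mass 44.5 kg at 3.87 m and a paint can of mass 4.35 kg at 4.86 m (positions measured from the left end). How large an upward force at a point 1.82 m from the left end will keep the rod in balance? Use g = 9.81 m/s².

F ≈ 289 N

Sum moments about the right end (the unknown pivot reaction has zero arm there).
Sack of grain: 44.5 × 9.81 = 436.5 N down at 3.87 m → arm 3.33 m, τ = 436.5 × 3.33 = 1454 N·m counterclockwise.
Paint can: 4.35 × 9.81 = 42.67 N down at 4.86 m → arm 2.34 m, τ = 42.67 × 2.34 = 99.85 N·m counterclockwise.
Net moment of the loads = 1554 N·m counterclockwise.
The upward force F acts at a point 1.82 m from the left end, arm 5.38 m, giving F × 5.38 clockwise.
For rotational equilibrium, F × 5.38 = 1554, so F = 1554 / 5.38 = 289 N.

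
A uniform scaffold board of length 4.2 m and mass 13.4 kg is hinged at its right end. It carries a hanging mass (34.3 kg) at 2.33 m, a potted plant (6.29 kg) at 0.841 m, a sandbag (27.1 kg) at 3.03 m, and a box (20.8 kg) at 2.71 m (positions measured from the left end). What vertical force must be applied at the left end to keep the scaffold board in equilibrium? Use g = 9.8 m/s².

F ≈ 411 N

Choose the right end as the axis so the unknown pivot reaction has zero arm there.
Beam weight: 13.4 × 9.8 = 131.3 N down at 2.1 m → arm 2.1 m, τ = 131.3 × 2.1 = 275.7 N·m counterclockwise.
Hanging mass: 34.3 × 9.8 = 336.1 N down at 2.33 m → arm 1.87 m, τ = 336.1 × 1.87 = 628.5 N·m counterclockwise.
Potted plant: 6.29 × 9.8 = 61.64 N down at 0.841 m → arm 3.359 m, τ = 61.64 × 3.359 = 207 N·m counterclockwise.
Sandbag: 27.1 × 9.8 = 265.6 N down at 3.03 m → arm 1.17 m, τ = 265.6 × 1.17 = 310.8 N·m counterclockwise.
Box: 20.8 × 9.8 = 203.8 N down at 2.71 m → arm 1.49 m, τ = 203.8 × 1.49 = 303.7 N·m counterclockwise.
Net moment of the loads = 1726 N·m counterclockwise.
The upward force F acts at the left end, arm 4.2 m, giving F × 4.2 clockwise.
Balancing moments: F × 4.2 = 1726, giving F = 1726 / 4.2 = 411 N.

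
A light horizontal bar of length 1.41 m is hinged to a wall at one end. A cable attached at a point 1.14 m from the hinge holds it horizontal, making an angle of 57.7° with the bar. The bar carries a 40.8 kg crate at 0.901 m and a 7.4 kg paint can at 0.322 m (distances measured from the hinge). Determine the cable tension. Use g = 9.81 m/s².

T ≈ 399 N

About the hinge:
Crate: 40.8 × 9.81 = 400.2 N down at 0.901 m → arm 0.901 m, τ = 400.2 × 0.901 = 360.6 N·m clockwise.
Paint can: 7.4 × 9.81 = 72.59 N down at 0.322 m → arm 0.322 m, τ = 72.59 × 0.322 = 23.37 N·m clockwise.
Total clockwise load moment = 384 N·m.
The cable tension T acts at 1.14 m; only its component perpendicular to the bar, T sinθ, produces torque. sin 57.7° = 0.8453.
Balancing moments: T × 1.14 × 0.8453 = 384, giving T = 384 / 0.9636 = 399 N.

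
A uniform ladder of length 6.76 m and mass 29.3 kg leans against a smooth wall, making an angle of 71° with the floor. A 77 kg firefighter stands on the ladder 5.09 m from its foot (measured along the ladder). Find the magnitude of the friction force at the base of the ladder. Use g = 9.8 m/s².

f ≈ 245 N

Taking torques about the foot of the ladder:
Ladder weight 29.3×9.8 = 287.1 N acts at 3.38 m along the ladder; its horizontal arm is 3.38·cos71° = 1.1 m → τ = 315.8 N·m clockwise.
Firefighter: 77×9.8 = 754.6 N at 5.09 m → arm 1.657 m → τ = 1250 N·m clockwise.
Wall normal N acts horizontally at the top; its moment arm is the height L sinθ = 6.76·sin71° = 6.392 m, counterclockwise.
Balancing moments: N × 6.392 = 1566, giving N = 245 N.
ΣFx = 0: friction at the foot balances the wall's push, so f = N_wall = 245 N.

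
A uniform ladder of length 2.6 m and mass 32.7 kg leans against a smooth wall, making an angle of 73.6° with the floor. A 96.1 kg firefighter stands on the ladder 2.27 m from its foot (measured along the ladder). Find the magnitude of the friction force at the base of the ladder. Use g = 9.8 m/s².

Sum moments about the foot of the ladder (the floor normal and friction both act there and drop out).
Ladder weight 32.7×9.8 = 320.5 N acts at 1.3 m along the ladder; its horizontal arm is 1.3·cos73.6° = 0.367 m → τ = 117.6 N·m clockwise.
Firefighter: 96.1×9.8 = 941.8 N at 2.27 m → arm 0.6409 m → τ = 603.6 N·m clockwise.
Wall normal N acts horizontally at the top; its moment arm is the height L sinθ = 2.6·sin73.6° = 2.494 m, counterclockwise.
Balancing moments: N × 2.494 = 721.2, giving N = 289 N.
ΣFx = 0: friction at the foot balances the wall's push, so f = N_wall = 289 N.

f ≈ 289 N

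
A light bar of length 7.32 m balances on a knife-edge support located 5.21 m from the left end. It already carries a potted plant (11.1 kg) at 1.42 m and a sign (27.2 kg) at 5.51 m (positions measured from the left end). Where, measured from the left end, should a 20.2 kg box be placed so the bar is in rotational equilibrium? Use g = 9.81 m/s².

x ≈ 6.89 m from the left end

Choose the knife-edge support (at 5.21 m from the left end) as the axis so the support reaction has zero arm there.
Potted plant: 11.1 × 9.81 = 108.9 N down at 1.42 m → arm 3.79 m, τ = 108.9 × 3.79 = 412.7 N·m counterclockwise.
Sign: 27.2 × 9.81 = 266.8 N down at 5.51 m → arm 0.3 m, τ = 266.8 × 0.3 = 80.04 N·m clockwise.
Net moment of existing loads = 332.7 N·m counterclockwise.
The box weighs 20.2 × 9.81 = 198.2 N and must supply an equal clockwise moment, so its lever arm about the knife-edge support is 332.7 / 198.2 = 1.68 m.
That puts it at 5.21 + 1.68 = 6.89 m from the left end.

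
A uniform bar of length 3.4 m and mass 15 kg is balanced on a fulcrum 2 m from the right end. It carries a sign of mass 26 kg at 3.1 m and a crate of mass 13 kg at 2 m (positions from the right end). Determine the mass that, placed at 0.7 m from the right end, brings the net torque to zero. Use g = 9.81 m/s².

m ≈ 18.5 kg

Sum moments about the fulcrum (at 2 m from the right end) (the support reaction has zero arm there).
Beam weight: 15 × 9.81 = 147.2 N down at 1.7 m → arm 0.3 m, τ = 147.2 × 0.3 = 44.16 N·m clockwise.
Sign: 26 × 9.81 = 255.1 N down at 3.1 m → arm 1.1 m, τ = 255.1 × 1.1 = 280.6 N·m counterclockwise.
Crate: acts at the fulcrum, moment arm 0 → no torque.
Net moment of known loads = 236.4 N·m counterclockwise.
An unknown mass m at 0.7 m has arm 1.3 m; its moment is m·g·1.3 clockwise.
Balancing moments: m × 9.81 × 1.3 = 236.4, giving m = 236.4 / (9.81 × 1.3) = 18.5 kg.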